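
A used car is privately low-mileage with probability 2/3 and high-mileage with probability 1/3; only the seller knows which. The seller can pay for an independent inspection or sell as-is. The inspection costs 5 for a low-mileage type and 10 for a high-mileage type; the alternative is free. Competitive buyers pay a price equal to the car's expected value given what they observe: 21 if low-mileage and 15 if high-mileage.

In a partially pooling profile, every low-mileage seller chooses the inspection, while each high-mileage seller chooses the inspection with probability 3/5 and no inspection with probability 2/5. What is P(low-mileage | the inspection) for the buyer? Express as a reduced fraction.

10/13

P(the inspection) = (2/3)·1 + (1/3)·(3/5) = 13/15.
By Bayes' rule, P(low-mileage | the inspection) = (2/3) / (13/15) = 10/13.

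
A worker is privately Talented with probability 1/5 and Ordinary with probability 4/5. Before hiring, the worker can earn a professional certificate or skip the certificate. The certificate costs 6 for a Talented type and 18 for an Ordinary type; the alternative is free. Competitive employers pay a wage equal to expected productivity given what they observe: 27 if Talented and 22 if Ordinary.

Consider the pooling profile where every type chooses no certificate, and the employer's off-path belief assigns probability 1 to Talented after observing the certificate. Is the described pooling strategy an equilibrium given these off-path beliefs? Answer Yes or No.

Yes

On path, the employer holds the prior and pays 1/5·27 + 4/5·22 = 23. Off path (the certificate), believing Talented, it pays 27.
Talented: no certificate nets 23; the certificate nets 27 − 6 = 21. Talented stays.
Ordinary: no certificate nets 23; the certificate nets 27 − 18 = 9. Ordinary stays.
No type deviates, so pooling is sustained.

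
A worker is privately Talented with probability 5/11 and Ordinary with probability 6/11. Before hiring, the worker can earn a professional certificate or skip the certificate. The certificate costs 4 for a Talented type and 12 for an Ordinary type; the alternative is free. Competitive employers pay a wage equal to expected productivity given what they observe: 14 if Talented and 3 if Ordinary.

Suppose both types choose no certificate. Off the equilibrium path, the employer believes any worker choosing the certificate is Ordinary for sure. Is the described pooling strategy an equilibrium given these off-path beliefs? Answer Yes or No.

Yes

On path, the employer holds the prior and pays 5/11·14 + 6/11·3 = 8. Off path (the certificate), believing Ordinary, it pays 3.
Talented: no certificate nets 8; the certificate nets 3 − 4 = -1. Talented stays.
Ordinary: no certificate nets 8; the certificate nets 3 − 12 = -9. Ordinary stays.
No type deviates, so pooling is sustained.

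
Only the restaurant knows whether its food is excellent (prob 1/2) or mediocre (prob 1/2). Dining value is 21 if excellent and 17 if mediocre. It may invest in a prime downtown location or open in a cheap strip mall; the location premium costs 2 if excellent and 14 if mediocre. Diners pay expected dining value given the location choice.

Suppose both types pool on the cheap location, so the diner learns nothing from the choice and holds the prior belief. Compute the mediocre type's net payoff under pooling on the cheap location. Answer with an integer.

19

Pooled price premium = 1/2·21 + 1/2·17 = 19.
mediocre pays no cost for the cheap location, so net payoff = 19.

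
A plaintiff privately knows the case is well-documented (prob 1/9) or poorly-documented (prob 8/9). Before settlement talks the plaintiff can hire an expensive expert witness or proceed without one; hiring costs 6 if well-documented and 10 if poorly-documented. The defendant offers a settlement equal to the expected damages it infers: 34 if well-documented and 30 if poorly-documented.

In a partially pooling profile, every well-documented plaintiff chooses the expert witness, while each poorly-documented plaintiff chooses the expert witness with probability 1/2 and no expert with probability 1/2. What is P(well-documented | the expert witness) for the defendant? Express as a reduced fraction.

P(the expert witness) = (1/9)·1 + (8/9)·(1/2) = 5/9.
By Bayes' rule, P(well-documented | the expert witness) = (1/9) / (5/9) = 1/5.

1/5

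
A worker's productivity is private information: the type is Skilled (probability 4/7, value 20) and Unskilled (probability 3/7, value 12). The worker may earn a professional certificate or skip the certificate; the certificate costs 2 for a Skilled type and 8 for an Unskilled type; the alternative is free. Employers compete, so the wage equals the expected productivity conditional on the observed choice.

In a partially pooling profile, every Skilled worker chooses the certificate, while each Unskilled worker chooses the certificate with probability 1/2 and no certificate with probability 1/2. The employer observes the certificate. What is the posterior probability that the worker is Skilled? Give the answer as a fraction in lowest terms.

8/11

P(the certificate) = (4/7)·1 + (3/7)·(1/2) = 11/14.
By Bayes' rule, P(Skilled | the certificate) = (4/7) / (11/14) = 8/11.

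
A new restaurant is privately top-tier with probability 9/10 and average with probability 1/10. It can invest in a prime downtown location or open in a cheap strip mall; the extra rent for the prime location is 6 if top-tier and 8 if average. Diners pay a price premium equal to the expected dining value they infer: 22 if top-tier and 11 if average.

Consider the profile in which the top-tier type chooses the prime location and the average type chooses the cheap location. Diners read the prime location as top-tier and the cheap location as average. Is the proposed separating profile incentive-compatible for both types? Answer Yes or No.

Under these beliefs, the prime location earns price premium 22 and the cheap location earns price premium 11.
top-tier: the prime location nets 22 − 6 = 16; the cheap location nets 11. top-tier prefers the prime location.
average: the prime location nets 22 − 8 = 14; the cheap location nets 11. average would deviate to the prime location.
average has a profitable deviation, so the profile is not an equilibrium.

No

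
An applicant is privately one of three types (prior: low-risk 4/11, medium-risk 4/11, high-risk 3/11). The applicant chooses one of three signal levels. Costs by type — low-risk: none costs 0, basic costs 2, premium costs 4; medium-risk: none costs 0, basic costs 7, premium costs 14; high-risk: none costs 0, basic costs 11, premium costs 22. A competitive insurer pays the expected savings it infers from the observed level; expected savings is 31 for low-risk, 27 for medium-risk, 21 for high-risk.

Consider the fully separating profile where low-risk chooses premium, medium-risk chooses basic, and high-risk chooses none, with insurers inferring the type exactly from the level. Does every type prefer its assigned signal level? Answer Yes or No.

Separating rebates: premium → 31, basic → 27, none → 21.
low-risk (assigned premium): none: 21 − 0 = 21; basic: 27 − 2 = 25; premium: 31 − 4 = 27. low-risk stays.
medium-risk (assigned basic): none: 21 − 0 = 21; basic: 27 − 7 = 20; premium: 31 − 14 = 17. medium-risk prefers none.
high-risk (assigned none): none: 21 − 0 = 21; basic: 27 − 11 = 16; premium: 31 − 22 = 9. high-risk stays.
At least one type deviates; the separating profile fails.

No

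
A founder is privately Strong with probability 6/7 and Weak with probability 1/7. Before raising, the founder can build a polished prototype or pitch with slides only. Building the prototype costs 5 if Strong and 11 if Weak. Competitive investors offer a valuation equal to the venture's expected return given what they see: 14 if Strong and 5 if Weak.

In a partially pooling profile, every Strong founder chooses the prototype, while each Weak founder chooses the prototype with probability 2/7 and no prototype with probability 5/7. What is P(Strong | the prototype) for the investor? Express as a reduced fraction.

P(the prototype) = (6/7)·1 + (1/7)·(2/7) = 44/49.
By Bayes' rule, P(Strong | the prototype) = (6/7) / (44/49) = 21/22.

21/22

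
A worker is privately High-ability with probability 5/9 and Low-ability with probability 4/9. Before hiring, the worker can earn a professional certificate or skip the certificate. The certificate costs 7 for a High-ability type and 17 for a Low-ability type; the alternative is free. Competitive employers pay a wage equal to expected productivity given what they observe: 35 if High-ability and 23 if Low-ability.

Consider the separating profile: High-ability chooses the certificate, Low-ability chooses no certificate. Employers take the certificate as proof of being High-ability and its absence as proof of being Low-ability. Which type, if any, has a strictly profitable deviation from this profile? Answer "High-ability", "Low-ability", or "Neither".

Neither

The certificate pays 35; no certificate pays 23.
High-ability: assigned the certificate, nets 35 − 7 = 28; deviating to no certificate nets 23.
Low-ability: assigned no certificate, nets 23; deviating to the certificate nets 35 − 17 = 18.
Both types strictly prefer their assigned action; no profitable deviation.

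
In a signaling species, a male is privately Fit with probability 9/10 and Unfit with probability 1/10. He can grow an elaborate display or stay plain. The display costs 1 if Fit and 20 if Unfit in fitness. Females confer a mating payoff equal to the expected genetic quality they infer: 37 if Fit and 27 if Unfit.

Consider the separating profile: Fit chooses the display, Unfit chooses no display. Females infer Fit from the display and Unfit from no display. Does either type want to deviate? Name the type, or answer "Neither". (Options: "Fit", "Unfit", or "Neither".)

Neither

The display pays 37; no display pays 27.
Fit: assigned the display, nets 37 − 1 = 36; deviating to no display nets 27.
Unfit: assigned no display, nets 27; deviating to the display nets 37 − 20 = 17.
Both types strictly prefer their assigned action; no profitable deviation.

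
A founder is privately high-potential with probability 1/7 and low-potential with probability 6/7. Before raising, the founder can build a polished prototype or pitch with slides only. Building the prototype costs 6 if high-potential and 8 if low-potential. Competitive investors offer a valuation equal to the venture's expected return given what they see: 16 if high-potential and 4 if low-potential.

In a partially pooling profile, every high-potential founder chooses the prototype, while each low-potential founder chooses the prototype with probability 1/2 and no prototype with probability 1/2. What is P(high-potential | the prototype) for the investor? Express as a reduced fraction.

P(the prototype) = (1/7)·1 + (6/7)·(1/2) = 4/7.
By Bayes' rule, P(high-potential | the prototype) = (1/7) / (4/7) = 1/4.

1/4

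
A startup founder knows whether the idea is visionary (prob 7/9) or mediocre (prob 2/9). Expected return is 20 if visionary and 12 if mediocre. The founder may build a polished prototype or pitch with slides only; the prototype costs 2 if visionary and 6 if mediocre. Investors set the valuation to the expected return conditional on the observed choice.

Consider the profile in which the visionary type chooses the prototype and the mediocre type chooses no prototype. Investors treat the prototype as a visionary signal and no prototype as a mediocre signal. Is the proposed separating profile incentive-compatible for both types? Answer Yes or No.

Under these beliefs, the prototype earns valuation 20 and no prototype earns valuation 12.
visionary: the prototype nets 20 − 2 = 18; no prototype nets 12. visionary prefers the prototype.
mediocre: the prototype nets 20 − 6 = 14; no prototype nets 12. mediocre would deviate to the prototype.
mediocre has a profitable deviation, so the profile is not an equilibrium.

No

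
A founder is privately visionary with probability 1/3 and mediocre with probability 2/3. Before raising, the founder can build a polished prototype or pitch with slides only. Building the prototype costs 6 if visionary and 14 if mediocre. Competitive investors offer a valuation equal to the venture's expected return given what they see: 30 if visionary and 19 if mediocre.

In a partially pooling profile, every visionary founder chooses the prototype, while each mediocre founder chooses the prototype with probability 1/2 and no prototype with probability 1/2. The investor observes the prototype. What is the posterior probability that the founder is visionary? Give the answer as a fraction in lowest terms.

1/2

P(the prototype) = (1/3)·1 + (2/3)·(1/2) = 2/3.
By Bayes' rule, P(visionary | the prototype) = (1/3) / (2/3) = 1/2.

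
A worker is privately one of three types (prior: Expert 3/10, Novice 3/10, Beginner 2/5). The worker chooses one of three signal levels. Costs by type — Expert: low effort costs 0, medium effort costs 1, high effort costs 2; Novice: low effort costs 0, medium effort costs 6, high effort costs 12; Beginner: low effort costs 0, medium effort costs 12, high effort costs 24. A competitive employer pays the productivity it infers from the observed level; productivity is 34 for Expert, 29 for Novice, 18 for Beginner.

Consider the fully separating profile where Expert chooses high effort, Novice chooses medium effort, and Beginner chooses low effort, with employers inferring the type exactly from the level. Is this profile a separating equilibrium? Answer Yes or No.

Yes

Separating wages: high effort → 34, medium effort → 29, low effort → 18.
Expert (assigned high effort): low effort: 18 − 0 = 18; medium effort: 29 − 1 = 28; high effort: 34 − 2 = 32. Expert stays.
Novice (assigned medium effort): low effort: 18 − 0 = 18; medium effort: 29 − 6 = 23; high effort: 34 − 12 = 22. Novice stays.
Beginner (assigned low effort): low effort: 18 − 0 = 18; medium effort: 29 − 12 = 17; high effort: 34 − 24 = 10. Beginner stays.
Every type prefers its assigned level; separation holds.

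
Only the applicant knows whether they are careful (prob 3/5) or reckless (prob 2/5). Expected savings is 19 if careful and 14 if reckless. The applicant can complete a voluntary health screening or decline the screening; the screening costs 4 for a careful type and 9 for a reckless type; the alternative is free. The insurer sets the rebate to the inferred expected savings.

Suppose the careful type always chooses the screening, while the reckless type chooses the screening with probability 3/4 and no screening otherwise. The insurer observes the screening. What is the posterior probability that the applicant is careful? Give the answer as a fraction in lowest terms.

2/3

P(the screening) = (3/5)·1 + (2/5)·(3/4) = 9/10.
By Bayes' rule, P(careful | the screening) = (3/5) / (9/10) = 2/3.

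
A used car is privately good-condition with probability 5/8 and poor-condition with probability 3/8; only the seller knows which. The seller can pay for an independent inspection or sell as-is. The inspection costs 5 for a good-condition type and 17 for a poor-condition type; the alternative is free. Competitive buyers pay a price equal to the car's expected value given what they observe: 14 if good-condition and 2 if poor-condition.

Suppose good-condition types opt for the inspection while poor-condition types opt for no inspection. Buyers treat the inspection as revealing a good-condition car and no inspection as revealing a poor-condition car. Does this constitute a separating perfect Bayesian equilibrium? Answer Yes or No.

Yes

Under these beliefs, the inspection earns price 14 and no inspection earns price 2.
good-condition: the inspection nets 14 − 5 = 9; no inspection nets 2. good-condition prefers the inspection.
poor-condition: the inspection nets 14 − 17 = -3; no inspection nets 2. poor-condition prefers no inspection.
Neither type deviates, so the separating profile is an equilibrium.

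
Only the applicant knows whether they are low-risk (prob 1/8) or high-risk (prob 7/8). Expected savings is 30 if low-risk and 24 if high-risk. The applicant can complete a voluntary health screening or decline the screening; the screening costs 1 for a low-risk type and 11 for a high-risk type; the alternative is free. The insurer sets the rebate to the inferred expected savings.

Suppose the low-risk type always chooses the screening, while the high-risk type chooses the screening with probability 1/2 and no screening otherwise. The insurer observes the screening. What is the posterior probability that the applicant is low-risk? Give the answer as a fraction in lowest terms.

2/9

P(the screening) = (1/8)·1 + (7/8)·(1/2) = 9/16.
By Bayes' rule, P(low-risk | the screening) = (1/8) / (9/16) = 2/9.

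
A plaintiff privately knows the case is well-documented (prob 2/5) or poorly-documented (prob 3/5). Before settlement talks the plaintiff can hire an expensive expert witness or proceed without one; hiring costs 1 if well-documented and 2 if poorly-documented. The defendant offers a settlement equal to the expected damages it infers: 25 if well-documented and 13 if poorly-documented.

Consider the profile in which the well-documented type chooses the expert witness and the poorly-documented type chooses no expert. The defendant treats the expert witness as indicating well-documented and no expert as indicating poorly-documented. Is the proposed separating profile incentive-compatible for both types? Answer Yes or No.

No

Under these beliefs, the expert witness earns settlement 25 and no expert earns settlement 13.
well-documented: the expert witness nets 25 − 1 = 24; no expert nets 13. well-documented prefers the expert witness.
poorly-documented: the expert witness nets 25 − 2 = 23; no expert nets 13. poorly-documented would deviate to the expert witness.
poorly-documented has a profitable deviation, so the profile is not an equilibrium.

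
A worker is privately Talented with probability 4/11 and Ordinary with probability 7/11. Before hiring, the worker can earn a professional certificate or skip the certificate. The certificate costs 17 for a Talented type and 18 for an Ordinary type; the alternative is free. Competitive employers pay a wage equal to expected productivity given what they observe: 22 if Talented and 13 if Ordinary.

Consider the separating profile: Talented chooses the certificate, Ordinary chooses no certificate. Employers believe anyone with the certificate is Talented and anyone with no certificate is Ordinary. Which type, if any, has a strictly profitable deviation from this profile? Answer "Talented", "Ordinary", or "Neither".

Talented

The certificate pays 22; no certificate pays 13.
Talented: assigned the certificate, nets 22 − 17 = 5; deviating to no certificate nets 13.
Ordinary: assigned no certificate, nets 13; deviating to the certificate nets 22 − 18 = 4.
The Talented type gains 8 by deviating.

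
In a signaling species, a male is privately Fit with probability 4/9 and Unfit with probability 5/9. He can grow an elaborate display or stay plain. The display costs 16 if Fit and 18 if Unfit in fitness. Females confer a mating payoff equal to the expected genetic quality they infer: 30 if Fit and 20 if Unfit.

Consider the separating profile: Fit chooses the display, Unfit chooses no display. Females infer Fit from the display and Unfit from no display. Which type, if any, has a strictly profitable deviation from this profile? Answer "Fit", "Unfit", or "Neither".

Fit

The display pays 30; no display pays 20.
Fit: assigned the display, nets 30 − 16 = 14; deviating to no display nets 20.
Unfit: assigned no display, nets 20; deviating to the display nets 30 − 18 = 12.
The Fit type gains 6 by deviating.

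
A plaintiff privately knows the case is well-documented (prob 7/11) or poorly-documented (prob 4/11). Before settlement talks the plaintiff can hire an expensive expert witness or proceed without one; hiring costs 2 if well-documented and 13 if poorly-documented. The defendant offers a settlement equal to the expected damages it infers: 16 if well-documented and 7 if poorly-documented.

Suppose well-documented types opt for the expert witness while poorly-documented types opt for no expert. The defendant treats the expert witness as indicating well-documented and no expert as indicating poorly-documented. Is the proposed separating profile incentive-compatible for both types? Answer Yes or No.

Yes

Under these beliefs, the expert witness earns settlement 16 and no expert earns settlement 7.
well-documented: the expert witness nets 16 − 2 = 14; no expert nets 7. well-documented prefers the expert witness.
poorly-documented: the expert witness nets 16 − 13 = 3; no expert nets 7. poorly-documented prefers no expert.
Neither type deviates, so the separating profile is an equilibrium.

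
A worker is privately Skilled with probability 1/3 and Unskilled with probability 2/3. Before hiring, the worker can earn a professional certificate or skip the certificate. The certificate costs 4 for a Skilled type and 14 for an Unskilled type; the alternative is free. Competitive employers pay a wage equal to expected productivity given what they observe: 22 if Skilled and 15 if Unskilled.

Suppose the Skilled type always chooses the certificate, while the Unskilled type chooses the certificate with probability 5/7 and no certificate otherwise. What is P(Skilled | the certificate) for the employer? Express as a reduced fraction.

7/17

P(the certificate) = (1/3)·1 + (2/3)·(5/7) = 17/21.
By Bayes' rule, P(Skilled | the certificate) = (1/3) / (17/21) = 7/17.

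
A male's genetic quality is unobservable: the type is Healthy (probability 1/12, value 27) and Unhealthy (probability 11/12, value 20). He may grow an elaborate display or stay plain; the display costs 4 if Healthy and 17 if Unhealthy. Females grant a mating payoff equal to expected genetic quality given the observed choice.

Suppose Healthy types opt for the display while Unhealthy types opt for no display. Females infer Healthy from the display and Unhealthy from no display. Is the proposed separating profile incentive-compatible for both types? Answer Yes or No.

Under these beliefs, the display earns mating payoff 27 and no display earns mating payoff 20.
Healthy: the display nets 27 − 4 = 23; no display nets 20. Healthy prefers the display.
Unhealthy: the display nets 27 − 17 = 10; no display nets 20. Unhealthy prefers no display.
Neither type deviates, so the separating profile is an equilibrium.

Yes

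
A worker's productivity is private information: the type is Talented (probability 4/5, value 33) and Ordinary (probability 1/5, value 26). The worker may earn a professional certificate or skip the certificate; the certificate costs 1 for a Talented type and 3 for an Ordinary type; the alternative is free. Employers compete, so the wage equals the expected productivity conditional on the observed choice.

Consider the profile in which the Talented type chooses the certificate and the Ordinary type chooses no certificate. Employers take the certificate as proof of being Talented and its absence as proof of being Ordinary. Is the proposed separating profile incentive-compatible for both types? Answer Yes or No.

Under these beliefs, the certificate earns wage 33 and no certificate earns wage 26.
Talented: the certificate nets 33 − 1 = 32; no certificate nets 26. Talented prefers the certificate.
Ordinary: the certificate nets 33 − 3 = 30; no certificate nets 26. Ordinary would deviate to the certificate.
Ordinary has a profitable deviation, so the profile is not an equilibrium.

No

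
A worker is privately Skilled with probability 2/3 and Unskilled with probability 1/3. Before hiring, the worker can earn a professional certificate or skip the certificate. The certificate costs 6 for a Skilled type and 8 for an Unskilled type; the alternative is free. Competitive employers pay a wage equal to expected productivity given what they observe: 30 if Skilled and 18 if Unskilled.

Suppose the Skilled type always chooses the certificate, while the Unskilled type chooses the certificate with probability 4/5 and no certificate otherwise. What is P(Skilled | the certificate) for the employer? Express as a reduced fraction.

5/7

P(the certificate) = (2/3)·1 + (1/3)·(4/5) = 14/15.
By Bayes' rule, P(Skilled | the certificate) = (2/3) / (14/15) = 5/7.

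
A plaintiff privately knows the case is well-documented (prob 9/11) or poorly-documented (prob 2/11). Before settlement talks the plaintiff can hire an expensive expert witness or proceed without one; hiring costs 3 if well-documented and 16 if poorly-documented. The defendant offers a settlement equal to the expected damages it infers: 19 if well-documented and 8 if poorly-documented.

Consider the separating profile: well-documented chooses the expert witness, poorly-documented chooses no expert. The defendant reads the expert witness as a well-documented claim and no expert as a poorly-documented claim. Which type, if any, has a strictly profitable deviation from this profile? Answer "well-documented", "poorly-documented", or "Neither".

Neither

The expert witness pays 19; no expert pays 8.
well-documented: assigned the expert witness, nets 19 − 3 = 16; deviating to no expert nets 8.
poorly-documented: assigned no expert, nets 8; deviating to the expert witness nets 19 − 16 = 3.
Both types strictly prefer their assigned action; no profitable deviation.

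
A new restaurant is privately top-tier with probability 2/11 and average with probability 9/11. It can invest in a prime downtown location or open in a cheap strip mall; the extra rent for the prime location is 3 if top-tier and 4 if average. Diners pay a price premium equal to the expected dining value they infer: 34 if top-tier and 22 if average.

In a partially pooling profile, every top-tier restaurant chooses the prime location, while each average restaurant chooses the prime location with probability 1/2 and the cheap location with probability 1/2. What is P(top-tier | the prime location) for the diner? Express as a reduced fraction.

4/13

P(the prime location) = (2/11)·1 + (9/11)·(1/2) = 13/22.
By Bayes' rule, P(top-tier | the prime location) = (2/11) / (13/22) = 4/13.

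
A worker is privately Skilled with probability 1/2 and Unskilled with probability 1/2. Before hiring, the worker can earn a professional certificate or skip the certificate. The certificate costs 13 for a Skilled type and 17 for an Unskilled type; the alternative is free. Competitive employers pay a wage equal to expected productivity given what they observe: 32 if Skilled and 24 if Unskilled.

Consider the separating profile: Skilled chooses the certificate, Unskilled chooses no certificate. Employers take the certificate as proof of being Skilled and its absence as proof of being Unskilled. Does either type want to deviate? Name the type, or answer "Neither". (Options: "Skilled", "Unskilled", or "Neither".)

Skilled

The certificate pays 32; no certificate pays 24.
Skilled: assigned the certificate, nets 32 − 13 = 19; deviating to no certificate nets 24.
Unskilled: assigned no certificate, nets 24; deviating to the certificate nets 32 − 17 = 15.
The Skilled type gains 5 by deviating.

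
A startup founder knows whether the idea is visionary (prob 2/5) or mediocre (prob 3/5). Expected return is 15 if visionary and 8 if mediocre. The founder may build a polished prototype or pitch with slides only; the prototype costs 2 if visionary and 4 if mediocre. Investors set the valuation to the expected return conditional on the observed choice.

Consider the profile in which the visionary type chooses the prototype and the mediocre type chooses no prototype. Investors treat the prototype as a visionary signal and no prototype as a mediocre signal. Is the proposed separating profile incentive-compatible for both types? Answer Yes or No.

Under these beliefs, the prototype earns valuation 15 and no prototype earns valuation 8.
visionary: the prototype nets 15 − 2 = 13; no prototype nets 8. visionary prefers the prototype.
mediocre: the prototype nets 15 − 4 = 11; no prototype nets 8. mediocre would deviate to the prototype.
mediocre has a profitable deviation, so the profile is not an equilibrium.

No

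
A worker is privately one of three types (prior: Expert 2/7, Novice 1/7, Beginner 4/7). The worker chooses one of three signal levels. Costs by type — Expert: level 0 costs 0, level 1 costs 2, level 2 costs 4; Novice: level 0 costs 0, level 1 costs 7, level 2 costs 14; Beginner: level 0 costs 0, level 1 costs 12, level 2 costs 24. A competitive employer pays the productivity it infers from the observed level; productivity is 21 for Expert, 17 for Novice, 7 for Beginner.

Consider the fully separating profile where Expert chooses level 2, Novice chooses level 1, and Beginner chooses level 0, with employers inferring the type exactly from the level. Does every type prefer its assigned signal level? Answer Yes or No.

Yes

Separating wages: level 2 → 21, level 1 → 17, level 0 → 7.
Expert (assigned level 2): level 0: 7 − 0 = 7; level 1: 17 − 2 = 15; level 2: 21 − 4 = 17. Expert stays.
Novice (assigned level 1): level 0: 7 − 0 = 7; level 1: 17 − 7 = 10; level 2: 21 − 14 = 7. Novice stays.
Beginner (assigned level 0): level 0: 7 − 0 = 7; level 1: 17 − 12 = 5; level 2: 21 − 24 = -3. Beginner stays.
Every type prefers its assigned level; separation holds.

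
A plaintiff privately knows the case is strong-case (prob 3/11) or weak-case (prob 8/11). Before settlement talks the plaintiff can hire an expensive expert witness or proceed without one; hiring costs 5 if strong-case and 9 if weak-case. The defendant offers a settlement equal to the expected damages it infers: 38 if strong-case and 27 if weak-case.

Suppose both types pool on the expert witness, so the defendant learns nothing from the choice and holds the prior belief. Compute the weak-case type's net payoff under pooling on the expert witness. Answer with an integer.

Pooled settlement = 3/11·38 + 8/11·27 = 30.
weak-case pays cost 9 for the expert witness, so net payoff = 30 − 9 = 21.

21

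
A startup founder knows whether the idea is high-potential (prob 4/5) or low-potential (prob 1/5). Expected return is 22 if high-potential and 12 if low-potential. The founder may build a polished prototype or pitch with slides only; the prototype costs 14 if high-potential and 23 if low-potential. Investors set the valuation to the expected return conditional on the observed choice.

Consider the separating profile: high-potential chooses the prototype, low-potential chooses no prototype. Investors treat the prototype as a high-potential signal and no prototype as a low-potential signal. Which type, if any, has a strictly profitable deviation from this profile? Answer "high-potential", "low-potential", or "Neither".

The prototype pays 22; no prototype pays 12.
high-potential: assigned the prototype, nets 22 − 14 = 8; deviating to no prototype nets 12.
low-potential: assigned no prototype, nets 12; deviating to the prototype nets 22 − 23 = -1.
The high-potential type gains 4 by deviating.

high-potential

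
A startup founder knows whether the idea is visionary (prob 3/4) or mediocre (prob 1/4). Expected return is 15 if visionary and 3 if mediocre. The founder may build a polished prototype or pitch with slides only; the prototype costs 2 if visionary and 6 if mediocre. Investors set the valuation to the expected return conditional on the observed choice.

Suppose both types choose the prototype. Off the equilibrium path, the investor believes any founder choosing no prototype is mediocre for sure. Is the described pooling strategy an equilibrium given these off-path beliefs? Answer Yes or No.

Yes

On path, the investor holds the prior and pays 3/4·15 + 1/4·3 = 12. Off path (no prototype), believing mediocre, it pays 3.
visionary: the prototype nets 12 − 2 = 10; no prototype nets 3. visionary stays.
mediocre: the prototype nets 12 − 6 = 6; no prototype nets 3. mediocre stays.
No type deviates, so pooling is sustained.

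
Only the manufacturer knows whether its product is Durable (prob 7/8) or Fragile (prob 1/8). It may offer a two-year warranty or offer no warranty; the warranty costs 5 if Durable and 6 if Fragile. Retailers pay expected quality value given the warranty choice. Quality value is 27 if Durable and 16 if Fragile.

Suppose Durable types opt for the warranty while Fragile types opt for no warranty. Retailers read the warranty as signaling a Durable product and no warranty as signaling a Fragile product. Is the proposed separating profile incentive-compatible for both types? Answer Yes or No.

No

Under these beliefs, the warranty earns price 27 and no warranty earns price 16.
Durable: the warranty nets 27 − 5 = 22; no warranty nets 16. Durable prefers the warranty.
Fragile: the warranty nets 27 − 6 = 21; no warranty nets 16. Fragile would deviate to the warranty.
Fragile has a profitable deviation, so the profile is not an equilibrium.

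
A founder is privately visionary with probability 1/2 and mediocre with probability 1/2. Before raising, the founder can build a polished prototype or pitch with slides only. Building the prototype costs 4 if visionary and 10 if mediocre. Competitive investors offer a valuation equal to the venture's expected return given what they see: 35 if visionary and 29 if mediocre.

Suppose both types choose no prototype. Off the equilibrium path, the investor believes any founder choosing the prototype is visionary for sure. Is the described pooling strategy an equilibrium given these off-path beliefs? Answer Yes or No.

Yes

On path, the investor holds the prior and pays 1/2·35 + 1/2·29 = 32. Off path (the prototype), believing visionary, it pays 35.
visionary: no prototype nets 32; the prototype nets 35 − 4 = 31. visionary stays.
mediocre: no prototype nets 32; the prototype nets 35 − 10 = 25. mediocre stays.
No type deviates, so pooling is sustained.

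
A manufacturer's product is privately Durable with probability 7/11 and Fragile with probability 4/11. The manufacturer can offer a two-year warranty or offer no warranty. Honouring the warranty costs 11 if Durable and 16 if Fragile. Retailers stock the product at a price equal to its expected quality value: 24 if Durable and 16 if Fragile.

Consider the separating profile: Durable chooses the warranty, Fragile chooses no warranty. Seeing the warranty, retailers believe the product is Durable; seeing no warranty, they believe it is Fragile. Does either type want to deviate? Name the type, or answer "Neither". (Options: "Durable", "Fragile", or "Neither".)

Durable

The warranty pays 24; no warranty pays 16.
Durable: assigned the warranty, nets 24 − 11 = 13; deviating to no warranty nets 16.
Fragile: assigned no warranty, nets 16; deviating to the warranty nets 24 − 16 = 8.
The Durable type gains 3 by deviating.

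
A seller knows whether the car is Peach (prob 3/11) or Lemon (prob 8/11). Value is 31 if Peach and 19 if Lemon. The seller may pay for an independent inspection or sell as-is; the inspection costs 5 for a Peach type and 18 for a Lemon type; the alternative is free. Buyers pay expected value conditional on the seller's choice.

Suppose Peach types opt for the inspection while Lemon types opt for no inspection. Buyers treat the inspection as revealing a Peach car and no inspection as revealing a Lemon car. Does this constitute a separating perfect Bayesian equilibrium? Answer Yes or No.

Yes

Under these beliefs, the inspection earns price 31 and no inspection earns price 19.
Peach: the inspection nets 31 − 5 = 26; no inspection nets 19. Peach prefers the inspection.
Lemon: the inspection nets 31 − 18 = 13; no inspection nets 19. Lemon prefers no inspection.
Neither type deviates, so the separating profile is an equilibrium.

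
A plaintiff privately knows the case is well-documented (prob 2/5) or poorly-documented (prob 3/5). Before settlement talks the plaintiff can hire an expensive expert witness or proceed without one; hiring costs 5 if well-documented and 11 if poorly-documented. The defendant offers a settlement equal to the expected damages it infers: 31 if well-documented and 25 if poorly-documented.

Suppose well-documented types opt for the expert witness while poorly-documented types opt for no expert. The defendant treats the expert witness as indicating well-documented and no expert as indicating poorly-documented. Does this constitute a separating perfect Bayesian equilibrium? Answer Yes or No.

Under these beliefs, the expert witness earns settlement 31 and no expert earns settlement 25.
well-documented: the expert witness nets 31 − 5 = 26; no expert nets 25. well-documented prefers the expert witness.
poorly-documented: the expert witness nets 31 − 11 = 20; no expert nets 25. poorly-documented prefers no expert.
Neither type deviates, so the separating profile is an equilibrium.

Yes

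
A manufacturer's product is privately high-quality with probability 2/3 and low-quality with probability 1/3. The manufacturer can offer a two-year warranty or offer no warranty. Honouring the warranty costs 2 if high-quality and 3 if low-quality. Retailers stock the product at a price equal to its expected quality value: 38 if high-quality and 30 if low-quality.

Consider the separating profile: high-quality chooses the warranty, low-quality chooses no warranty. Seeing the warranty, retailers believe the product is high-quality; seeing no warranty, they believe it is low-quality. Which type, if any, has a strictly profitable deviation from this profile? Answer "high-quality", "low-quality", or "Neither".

The warranty pays 38; no warranty pays 30.
high-quality: assigned the warranty, nets 38 − 2 = 36; deviating to no warranty nets 30.
low-quality: assigned no warranty, nets 30; deviating to the warranty nets 38 − 3 = 35.
The low-quality type gains 5 by deviating.

low-quality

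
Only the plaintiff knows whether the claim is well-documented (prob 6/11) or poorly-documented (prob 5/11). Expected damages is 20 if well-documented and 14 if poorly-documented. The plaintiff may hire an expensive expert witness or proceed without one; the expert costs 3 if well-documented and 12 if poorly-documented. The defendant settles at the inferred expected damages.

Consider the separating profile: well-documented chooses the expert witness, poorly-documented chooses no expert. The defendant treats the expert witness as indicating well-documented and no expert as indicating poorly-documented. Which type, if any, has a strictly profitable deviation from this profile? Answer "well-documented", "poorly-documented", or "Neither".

The expert witness pays 20; no expert pays 14.
well-documented: assigned the expert witness, nets 20 − 3 = 17; deviating to no expert nets 14.
poorly-documented: assigned no expert, nets 14; deviating to the expert witness nets 20 − 12 = 8.
Both types strictly prefer their assigned action; no profitable deviation.

Neither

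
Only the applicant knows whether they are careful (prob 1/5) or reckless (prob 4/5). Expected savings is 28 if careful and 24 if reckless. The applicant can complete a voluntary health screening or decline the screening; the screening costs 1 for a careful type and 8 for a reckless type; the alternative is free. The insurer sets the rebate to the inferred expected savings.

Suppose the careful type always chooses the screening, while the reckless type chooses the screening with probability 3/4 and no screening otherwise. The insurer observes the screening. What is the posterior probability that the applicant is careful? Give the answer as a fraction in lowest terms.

P(the screening) = (1/5)·1 + (4/5)·(3/4) = 4/5.
By Bayes' rule, P(careful | the screening) = (1/5) / (4/5) = 1/4.

1/4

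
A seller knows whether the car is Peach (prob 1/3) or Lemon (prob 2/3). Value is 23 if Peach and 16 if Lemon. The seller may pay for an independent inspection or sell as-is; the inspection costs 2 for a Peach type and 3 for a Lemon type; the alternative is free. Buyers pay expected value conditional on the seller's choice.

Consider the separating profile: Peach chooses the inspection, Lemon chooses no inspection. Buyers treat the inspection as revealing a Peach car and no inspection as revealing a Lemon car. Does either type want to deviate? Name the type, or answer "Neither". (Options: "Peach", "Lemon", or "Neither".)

Lemon

The inspection pays 23; no inspection pays 16.
Peach: assigned the inspection, nets 23 − 2 = 21; deviating to no inspection nets 16.
Lemon: assigned no inspection, nets 16; deviating to the inspection nets 23 − 3 = 20.
The Lemon type gains 4 by deviating.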